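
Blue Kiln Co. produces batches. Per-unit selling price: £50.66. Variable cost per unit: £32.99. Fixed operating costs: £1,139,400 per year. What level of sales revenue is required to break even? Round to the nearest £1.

£3,266,667

Contribution margin per unit = £50.66 − £32.99 = £17.67, a CM ratio of £17.67 ÷ £50.66 = 0.3488.
Break-even sales = FC ÷ CM ratio = £1,139,400 × £50.66 / £17.67 = £3,266,667.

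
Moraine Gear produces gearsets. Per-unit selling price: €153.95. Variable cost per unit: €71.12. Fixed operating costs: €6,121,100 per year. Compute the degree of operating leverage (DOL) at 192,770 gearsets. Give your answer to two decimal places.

Contribution at this volume is 192,770 × €82.83 = €15,967,139.10.
Operating income = contribution − fixed costs = €15,967,139.10 − €6,121,100 = €9,846,039.10.
DOL = contribution ÷ EBIT = €15,967,139.10 ÷ €9,846,039.10 = 1.6217.

1.62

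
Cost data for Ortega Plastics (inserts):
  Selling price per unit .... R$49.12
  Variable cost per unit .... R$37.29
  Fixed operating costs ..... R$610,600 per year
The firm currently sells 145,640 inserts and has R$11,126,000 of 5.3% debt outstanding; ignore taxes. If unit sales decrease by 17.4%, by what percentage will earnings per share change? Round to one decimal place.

-57.4%

Contribution at this volume is 145,640 × R$11.83 = R$1,722,921.20.
Subtracting fixed costs: EBIT = R$1,722,921.20 − R$610,600 = R$1,112,321.20.
After interest of R$589,678.00, pre-tax earnings = R$522,643.20.
Degree of combined leverage = contribution ÷ (EBIT − I) = R$1,722,921.20 ÷ R$522,643.20 = 3.2966.
%ΔEPS = DCL × %ΔSales = 3.2966 × -17.4% = -57.4%.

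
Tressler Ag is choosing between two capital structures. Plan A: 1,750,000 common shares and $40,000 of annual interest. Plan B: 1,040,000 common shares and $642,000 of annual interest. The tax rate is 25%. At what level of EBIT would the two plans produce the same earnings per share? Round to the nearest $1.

$1,523,803

Set EPS_A = EPS_B: (EBIT − $40,000)(1 − 0.25) ÷ 1,750,000 = (EBIT − $642,000)(1 − 0.25) ÷ 1,040,000.
The (1 − t) factor cancels: (EBIT − 40,000) × 1,040,000 = (EBIT − 642,000) × 1,750,000.
Solving, EBIT = (642,000·1,750,000 − 40,000·1,040,000) / (1,750,000 − 1,040,000) = 1,081,900,000,000 / 710,000 = 1,523,802.82.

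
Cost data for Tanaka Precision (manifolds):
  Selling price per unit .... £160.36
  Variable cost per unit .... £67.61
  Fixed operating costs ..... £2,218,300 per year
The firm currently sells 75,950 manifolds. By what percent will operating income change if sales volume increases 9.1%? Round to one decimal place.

+13.3%

At 75,950 units, contribution = 75,950 × £92.75 = £7,044,362.50.
EBIT = £7,044,362.50 − £2,218,300 = £4,826,062.50.
So DOL = total CM / EBIT = £7,044,362.50 / £4,826,062.50 = 1.4597.
Operating income changes by 1.4597 × +9.1% = +13.3%.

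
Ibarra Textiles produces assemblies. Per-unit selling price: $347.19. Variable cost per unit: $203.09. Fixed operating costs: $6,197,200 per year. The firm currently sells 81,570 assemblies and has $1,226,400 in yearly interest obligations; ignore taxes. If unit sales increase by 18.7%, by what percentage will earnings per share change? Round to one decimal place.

+50.8%

Total contribution margin = 81,570 × $144.10 = $11,754,237.00.
Operating income = contribution − fixed costs = $11,754,237.00 − $6,197,200 = $5,557,037.00.
Interest = $1,226,400.00, so EBIT − I = $4,330,637.00.
DCL = total CM / (EBIT − I) = $11,754,237.00 / $4,330,637.00 = 2.7142.
EPS therefore changes by 2.7142 × (+18.7%) = +50.8%.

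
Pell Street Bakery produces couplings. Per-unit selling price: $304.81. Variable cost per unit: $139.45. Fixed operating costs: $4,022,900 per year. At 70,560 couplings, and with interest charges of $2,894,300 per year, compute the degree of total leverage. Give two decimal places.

Total contribution margin = 70,560 × $165.36 = $11,667,801.60.
Subtracting fixed costs: EBIT = $11,667,801.60 − $4,022,900 = $7,644,901.60. Interest = $2,894,300.00, so EBIT − I = $4,750,601.60.
DCL = contribution ÷ (EBIT − I) = $11,667,801.60 ÷ $4,750,601.60 = 2.4561.

2.46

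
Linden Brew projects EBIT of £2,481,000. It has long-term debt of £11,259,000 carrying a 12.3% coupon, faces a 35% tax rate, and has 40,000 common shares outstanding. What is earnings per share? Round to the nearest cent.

Interest = £1,384,857.00, so EBT = £2,481,000 − £1,384,857.00 = £1,096,143.00.
Net income = £1,096,143.00 × (1 − 0.35) = £712,492.95.
EPS = £712,492.95 ÷ 40,000 = £17.81.

£17.81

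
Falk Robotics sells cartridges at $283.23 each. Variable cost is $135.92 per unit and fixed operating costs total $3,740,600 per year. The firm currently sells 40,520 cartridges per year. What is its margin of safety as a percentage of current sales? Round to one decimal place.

37.3%

Unit CM = price − variable cost = $283.23 − $135.92 = $147.31. Break-even units = $3,740,600 ÷ $147.31 = 25,392.71; break-even revenue = 25,392.71 × $283.23 = $7,191,977.04.
Actual sales revenue = 40,520 × $283.23 = $11,476,479.60.
Margin of safety = ($11,476,479.60 − $7,191,977.04) ÷ $11,476,479.60 = 37.3%.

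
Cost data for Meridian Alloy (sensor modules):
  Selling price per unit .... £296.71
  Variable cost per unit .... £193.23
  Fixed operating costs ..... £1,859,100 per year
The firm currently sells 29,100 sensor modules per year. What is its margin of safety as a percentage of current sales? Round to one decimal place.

Contribution margin per unit = £296.71 − £193.23 = £103.48. Break-even units = £1,859,100 ÷ £103.48 = 17,965.79; break-even revenue = 17,965.79 × £296.71 = £5,330,629.70.
Current sales = 29,100 × £296.71 = £8,634,261.00.
Margin of safety = (£8,634,261.00 − £5,330,629.70) ÷ £8,634,261.00 = 38.3%.

38.3%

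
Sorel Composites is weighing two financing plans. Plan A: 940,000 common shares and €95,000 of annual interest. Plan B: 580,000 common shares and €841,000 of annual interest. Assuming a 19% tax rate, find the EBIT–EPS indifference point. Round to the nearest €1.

Set EPS_A = EPS_B: (EBIT − €95,000)(1 − 0.19) ÷ 940,000 = (EBIT − €841,000)(1 − 0.19) ÷ 580,000.
Cancelling (1 − t) and cross-multiplying: 580,000·(EBIT − 95,000) = 940,000·(EBIT − 841,000).
EBIT × (940,000 − 580,000) = 841,000 × 940,000 − 95,000 × 580,000 = 735,440,000,000, so EBIT = 735,440,000,000 ÷ 360,000 = 2,042,888.89.

€2,042,889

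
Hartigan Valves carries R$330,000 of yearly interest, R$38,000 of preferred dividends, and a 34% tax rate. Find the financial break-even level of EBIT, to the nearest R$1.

Preferred dividends are paid after tax, so their pre-tax equivalent is R$38,000 ÷ (1 − 0.34) = R$57,575.76.
Financial break-even EBIT = interest + D_p ÷ (1 − t) = R$330,000 + R$57,575.76 = R$387,575.76.

R$387,576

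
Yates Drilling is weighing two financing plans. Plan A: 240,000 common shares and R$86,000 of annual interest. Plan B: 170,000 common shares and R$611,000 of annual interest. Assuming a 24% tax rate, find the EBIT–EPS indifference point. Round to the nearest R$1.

R$1,886,000

At indifference, (EBIT − 86,000)(1 − t)/240,000 = (EBIT − 611,000)(1 − t)/170,000.
Cancelling (1 − t) and cross-multiplying: 170,000·(EBIT − 86,000) = 240,000·(EBIT − 611,000).
EBIT × (240,000 − 170,000) = 611,000 × 240,000 − 86,000 × 170,000 = 132,020,000,000, so EBIT = 132,020,000,000 ÷ 70,000 = 1,886,000.00.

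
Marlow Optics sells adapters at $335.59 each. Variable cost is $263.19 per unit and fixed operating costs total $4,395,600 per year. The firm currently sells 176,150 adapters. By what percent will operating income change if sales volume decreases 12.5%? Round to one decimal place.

-19.1%

At 176,150 units, contribution = 176,150 × $72.40 = $12,753,260.00.
EBIT = $12,753,260.00 − $4,395,600 = $8,357,660.00.
So DOL = total CM / EBIT = $12,753,260.00 / $8,357,660.00 = 1.5259.
So EBIT moves 1.5259 × (-12.5%) = -19.1%.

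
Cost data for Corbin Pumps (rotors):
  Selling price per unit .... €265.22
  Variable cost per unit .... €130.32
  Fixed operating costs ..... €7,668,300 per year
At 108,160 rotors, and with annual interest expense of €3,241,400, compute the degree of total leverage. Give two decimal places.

At 108,160 units, contribution = 108,160 × €134.90 = €14,590,784.00.
Operating income = contribution − fixed costs = €14,590,784.00 − €7,668,300 = €6,922,484.00. Interest = €3,241,400.00.
DOL = €14,590,784.00 ÷ €6,922,484.00 = 2.1077; DFL = €6,922,484.00 ÷ €3,681,084.00 = 1.8806.
Combined leverage = 2.1077 × 1.8806 = 3.9637.

3.96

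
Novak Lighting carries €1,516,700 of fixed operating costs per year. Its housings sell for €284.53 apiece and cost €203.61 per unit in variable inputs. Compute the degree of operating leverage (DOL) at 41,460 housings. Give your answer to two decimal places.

1.83

Contribution at this volume is 41,460 × €80.92 = €3,354,943.20.
Operating income = contribution − fixed costs = €3,354,943.20 − €1,516,700 = €1,838,243.20.
Degree of operating leverage = €3,354,943.20 / €1,838,243.20 = 1.8251.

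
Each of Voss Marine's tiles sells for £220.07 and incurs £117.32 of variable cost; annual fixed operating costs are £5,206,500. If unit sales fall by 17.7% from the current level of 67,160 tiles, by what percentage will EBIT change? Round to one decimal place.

-72.1%

At 67,160 units, contribution = 67,160 × £102.75 = £6,900,690.00.
EBIT = £6,900,690.00 − £5,206,500 = £1,694,190.00.
So DOL = total CM / EBIT = £6,900,690.00 / £1,694,190.00 = 4.0732.
So EBIT moves 4.0732 × (-17.7%) = -72.1%.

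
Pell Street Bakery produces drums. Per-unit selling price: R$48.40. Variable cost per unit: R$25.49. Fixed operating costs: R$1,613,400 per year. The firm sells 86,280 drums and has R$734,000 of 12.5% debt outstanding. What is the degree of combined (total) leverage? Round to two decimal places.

At 86,280 units, contribution = 86,280 × R$22.91 = R$1,976,674.80.
EBIT = R$1,976,674.80 − R$1,613,400 = R$363,274.80. Interest = R$91,750.00, so EBIT − I = R$271,524.80.
Degree of total leverage = total CM / (EBIT − interest) = R$1,976,674.80 / R$271,524.80 = 7.2799.

7.28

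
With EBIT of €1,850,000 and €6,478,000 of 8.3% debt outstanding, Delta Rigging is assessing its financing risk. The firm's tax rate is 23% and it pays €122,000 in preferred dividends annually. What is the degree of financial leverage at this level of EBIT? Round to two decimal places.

Interest = €537,674.00.
Pre-tax preferred-dividend burden = €122,000 ÷ (1 − 0.23) = €158,441.56.
DFL = EBIT ÷ [EBIT − I − D_p/(1−t)] = €1,850,000 ÷ [€1,850,000 − €537,674.00 − €158,441.56] = €1,850,000 ÷ €1,153,884.44 = 1.6033.

1.60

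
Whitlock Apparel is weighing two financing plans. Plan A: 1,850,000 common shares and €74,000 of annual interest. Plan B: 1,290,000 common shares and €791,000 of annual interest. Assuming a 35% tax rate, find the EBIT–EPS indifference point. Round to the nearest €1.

€2,442,661

At indifference, (EBIT − 74,000)(1 − t)/1,850,000 = (EBIT − 791,000)(1 − t)/1,290,000.
The (1 − t) factor cancels: (EBIT − 74,000) × 1,290,000 = (EBIT − 791,000) × 1,850,000.
EBIT × (1,850,000 − 1,290,000) = 791,000 × 1,850,000 − 74,000 × 1,290,000 = 1,367,890,000,000, so EBIT = 1,367,890,000,000 ÷ 560,000 = 2,442,660.71.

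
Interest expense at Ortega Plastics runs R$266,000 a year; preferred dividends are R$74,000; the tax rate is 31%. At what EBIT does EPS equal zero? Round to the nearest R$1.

R$373,246

Preferred dividends are paid after tax, so their pre-tax equivalent is R$74,000 ÷ (1 − 0.31) = R$107,246.38.
Financial break-even EBIT = interest + D_p ÷ (1 − t) = R$266,000 + R$107,246.38 = R$373,246.38.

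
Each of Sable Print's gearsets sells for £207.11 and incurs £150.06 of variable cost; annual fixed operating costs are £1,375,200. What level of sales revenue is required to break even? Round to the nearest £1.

£4,992,422

Contribution margin per unit = £207.11 − £150.06 = £57.05, a CM ratio of £57.05 ÷ £207.11 = 0.2755.
Break-even sales = FC ÷ CM ratio = £1,375,200 × £207.11 / £57.05 = £4,992,422.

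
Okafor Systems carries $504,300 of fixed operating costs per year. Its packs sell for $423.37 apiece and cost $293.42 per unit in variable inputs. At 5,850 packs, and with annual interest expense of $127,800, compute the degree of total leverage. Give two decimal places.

5.93

Total contribution margin = 5,850 × $129.95 = $760,207.50.
EBIT = $760,207.50 − $504,300 = $255,907.50. Interest = $127,800.00, so EBIT − I = $128,107.50.
DCL = contribution ÷ (EBIT − I) = $760,207.50 ÷ $128,107.50 = 5.9341.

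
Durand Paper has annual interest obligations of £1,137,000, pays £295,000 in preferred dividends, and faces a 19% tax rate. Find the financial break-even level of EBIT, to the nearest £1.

£1,501,198

Grossing the preferred dividend up to pre-tax terms: £295,000 / (1 − 0.19) = £364,197.53.
Financial break-even EBIT = interest + D_p ÷ (1 − t) = £1,137,000 + £364,197.53 = £1,501,197.53.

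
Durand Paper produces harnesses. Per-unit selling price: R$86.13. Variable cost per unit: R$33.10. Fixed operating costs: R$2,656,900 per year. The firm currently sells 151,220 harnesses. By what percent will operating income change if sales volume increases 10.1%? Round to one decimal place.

Total contribution margin = 151,220 × R$53.03 = R$8,019,196.60.
Operating income = contribution − fixed costs = R$8,019,196.60 − R$2,656,900 = R$5,362,296.60.
Degree of operating leverage = R$8,019,196.60 / R$5,362,296.60 = 1.4955.
Operating income changes by 1.4955 × +10.1% = +15.1%.

+15.1%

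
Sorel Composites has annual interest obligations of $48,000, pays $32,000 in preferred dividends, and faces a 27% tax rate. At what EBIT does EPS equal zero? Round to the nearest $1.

$91,836

Preferred dividends are paid after tax, so their pre-tax equivalent is $32,000 ÷ (1 − 0.27) = $43,835.62.
Financial break-even EBIT = interest + D_p ÷ (1 − t) = $48,000 + $43,835.62 = $91,835.62.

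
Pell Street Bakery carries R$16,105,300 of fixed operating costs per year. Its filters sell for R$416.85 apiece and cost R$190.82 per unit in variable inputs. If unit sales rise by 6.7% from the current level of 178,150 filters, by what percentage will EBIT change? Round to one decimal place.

+11.2%

At 178,150 units, contribution = 178,150 × R$226.03 = R$40,267,244.50.
EBIT = R$40,267,244.50 − R$16,105,300 = R$24,161,944.50.
So DOL = total CM / EBIT = R$40,267,244.50 / R$24,161,944.50 = 1.6666.
%ΔEBIT = DOL × %ΔSales = 1.6666 × +6.7% = +11.2%.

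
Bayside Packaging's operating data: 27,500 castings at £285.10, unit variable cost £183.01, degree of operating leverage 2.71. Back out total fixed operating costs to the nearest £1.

Contribution at this volume is 27,500 × £102.09 = £2,807,475.00.
Since DOL = CM ÷ EBIT, EBIT = £2,807,475.00 ÷ 2.71 = £1,035,968.63.
Fixed costs = CM − EBIT = £2,807,475.00 − £1,035,968.63 = £1,771,506.

£1,771,506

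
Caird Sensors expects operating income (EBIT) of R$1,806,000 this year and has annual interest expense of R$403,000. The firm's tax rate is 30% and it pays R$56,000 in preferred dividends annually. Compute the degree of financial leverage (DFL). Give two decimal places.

1.37

Annual interest charges come to R$403,000.00.
Pre-tax preferred-dividend burden = R$56,000 ÷ (1 − 0.30) = R$80,000.00.
DFL = EBIT ÷ [EBIT − I − D_p/(1−t)] = R$1,806,000 ÷ [R$1,806,000 − R$403,000.00 − R$80,000.00] = R$1,806,000 ÷ R$1,323,000.00 = 1.3651.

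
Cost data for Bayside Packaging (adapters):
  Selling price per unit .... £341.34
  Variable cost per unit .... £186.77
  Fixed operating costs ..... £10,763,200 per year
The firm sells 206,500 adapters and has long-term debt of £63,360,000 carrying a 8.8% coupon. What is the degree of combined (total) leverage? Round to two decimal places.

2.05

Total contribution margin = 206,500 × £154.57 = £31,918,705.00.
EBIT = £31,918,705.00 − £10,763,200 = £21,155,505.00. Interest = £5,575,680.00, so EBIT − I = £15,579,825.00.
Degree of total leverage = total CM / (EBIT − interest) = £31,918,705.00 / £15,579,825.00 = 2.0487.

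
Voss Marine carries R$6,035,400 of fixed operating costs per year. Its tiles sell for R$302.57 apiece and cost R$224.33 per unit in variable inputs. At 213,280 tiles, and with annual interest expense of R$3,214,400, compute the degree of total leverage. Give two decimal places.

At 213,280 units, contribution = 213,280 × R$78.24 = R$16,687,027.20.
Operating income = contribution − fixed costs = R$16,687,027.20 − R$6,035,400 = R$10,651,627.20. Interest = R$3,214,400.00.
DOL = R$16,687,027.20 ÷ R$10,651,627.20 = 1.5666; DFL = R$10,651,627.20 ÷ R$7,437,227.20 = 1.4322.
DCL = DOL × DFL = 1.5666 × 1.4322 = 2.2437.

2.24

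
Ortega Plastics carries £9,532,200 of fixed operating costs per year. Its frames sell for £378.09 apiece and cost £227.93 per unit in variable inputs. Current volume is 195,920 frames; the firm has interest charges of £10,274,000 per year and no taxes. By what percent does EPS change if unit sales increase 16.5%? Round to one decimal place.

+50.5%

Contribution at this volume is 195,920 × £150.16 = £29,419,347.20.
EBIT = £29,419,347.20 − £9,532,200 = £19,887,147.20.
Interest = £10,274,000.00, so EBIT − I = £9,613,147.20.
DCL = total CM / (EBIT − I) = £29,419,347.20 / £9,613,147.20 = 3.0603.
EPS therefore changes by 3.0603 × (+16.5%) = +50.5%.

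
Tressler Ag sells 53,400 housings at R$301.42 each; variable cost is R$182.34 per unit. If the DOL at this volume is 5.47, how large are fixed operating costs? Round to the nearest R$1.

R$5,196,373

Contribution at this volume is 53,400 × R$119.08 = R$6,358,872.00.
Since DOL = CM ÷ EBIT, EBIT = R$6,358,872.00 ÷ 5.47 = R$1,162,499.45.
And FC = contribution − EBIT = R$6,358,872.00 − R$1,162,499.45 = R$5,196,373.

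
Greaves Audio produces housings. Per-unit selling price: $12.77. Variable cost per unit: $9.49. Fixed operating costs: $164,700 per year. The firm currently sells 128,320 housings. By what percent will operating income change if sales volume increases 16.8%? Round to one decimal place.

Total contribution margin = 128,320 × $3.28 = $420,889.60.
EBIT = $420,889.60 − $164,700 = $256,189.60.
Degree of operating leverage = $420,889.60 / $256,189.60 = 1.6429.
Operating income changes by 1.6429 × +16.8% = +27.6%.

+27.6%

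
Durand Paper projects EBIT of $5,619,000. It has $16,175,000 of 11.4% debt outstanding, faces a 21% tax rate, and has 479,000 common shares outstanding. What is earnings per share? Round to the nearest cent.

$6.23

Pre-tax income = $5,619,000 − $1,843,950.00 = $3,775,050.00.
Net income = $3,775,050.00 × (1 − 0.21) = $2,982,289.50.
EPS = $2,982,289.50 ÷ 479,000 = $6.23.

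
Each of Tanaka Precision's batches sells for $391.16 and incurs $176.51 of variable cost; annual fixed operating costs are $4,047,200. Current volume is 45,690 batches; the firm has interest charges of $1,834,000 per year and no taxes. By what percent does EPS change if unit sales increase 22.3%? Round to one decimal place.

+55.7%

At 45,690 units, contribution = 45,690 × $214.65 = $9,807,358.50.
Subtracting fixed costs: EBIT = $9,807,358.50 − $4,047,200 = $5,760,158.50.
After interest of $1,834,000.00, pre-tax earnings = $3,926,158.50.
Degree of combined leverage = contribution ÷ (EBIT − I) = $9,807,358.50 ÷ $3,926,158.50 = 2.4980.
EPS therefore changes by 2.4980 × (+22.3%) = +55.7%.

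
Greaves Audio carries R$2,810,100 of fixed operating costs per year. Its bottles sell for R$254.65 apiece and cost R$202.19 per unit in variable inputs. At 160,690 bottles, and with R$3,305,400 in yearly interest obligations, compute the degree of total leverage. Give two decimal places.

Contribution at this volume is 160,690 × R$52.46 = R$8,429,797.40.
Subtracting fixed costs: EBIT = R$8,429,797.40 − R$2,810,100 = R$5,619,697.40. Interest = R$3,305,400.00, so EBIT − I = R$2,314,297.40.
DCL = contribution ÷ (EBIT − I) = R$8,429,797.40 ÷ R$2,314,297.40 = 3.6425.

3.64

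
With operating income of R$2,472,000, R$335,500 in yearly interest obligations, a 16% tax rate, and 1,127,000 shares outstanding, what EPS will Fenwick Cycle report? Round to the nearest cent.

R$1.59

Pre-tax income = R$2,472,000 − R$335,500.00 = R$2,136,500.00.
Net income = R$2,136,500.00 × (1 − 0.16) = R$1,794,660.00.
Per share: R$1,794,660.00 / 1,127,000 shares = R$1.59.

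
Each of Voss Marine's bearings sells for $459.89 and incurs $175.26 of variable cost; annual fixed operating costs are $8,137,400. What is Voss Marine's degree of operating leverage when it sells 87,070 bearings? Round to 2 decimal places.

1.49

At 87,070 units, contribution = 87,070 × $284.63 = $24,782,734.10.
Operating income = contribution − fixed costs = $24,782,734.10 − $8,137,400 = $16,645,334.10.
So DOL = total CM / EBIT = $24,782,734.10 / $16,645,334.10 = 1.4889.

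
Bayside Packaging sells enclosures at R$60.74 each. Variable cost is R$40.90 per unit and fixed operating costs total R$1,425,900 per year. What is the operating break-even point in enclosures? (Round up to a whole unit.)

71,870 enclosures

Each unit contributes R$60.74 − R$40.90 = R$19.84.
Break-even Q = R$1,425,900 / R$19.84 = 71,869.96 → 71,870 enclosures.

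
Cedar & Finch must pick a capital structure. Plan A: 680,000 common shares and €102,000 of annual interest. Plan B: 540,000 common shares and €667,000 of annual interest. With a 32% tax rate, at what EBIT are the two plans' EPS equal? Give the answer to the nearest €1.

€2,846,286

At indifference, (EBIT − 102,000)(1 − t)/680,000 = (EBIT − 667,000)(1 − t)/540,000.
The (1 − t) factor cancels: (EBIT − 102,000) × 540,000 = (EBIT − 667,000) × 680,000.
EBIT × (680,000 − 540,000) = 667,000 × 680,000 − 102,000 × 540,000 = 398,480,000,000, so EBIT = 398,480,000,000 ÷ 140,000 = 2,846,285.71.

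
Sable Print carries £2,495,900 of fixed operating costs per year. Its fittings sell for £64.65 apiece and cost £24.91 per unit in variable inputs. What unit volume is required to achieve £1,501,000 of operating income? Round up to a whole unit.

100,577 fittings

Each unit contributes £64.65 − £24.91 = £39.74.
Need Q such that Q × £39.74 − £2,495,900 = £1,501,000, i.e. Q = £3,996,900 / £39.74 = 100,576.25 → 100,577.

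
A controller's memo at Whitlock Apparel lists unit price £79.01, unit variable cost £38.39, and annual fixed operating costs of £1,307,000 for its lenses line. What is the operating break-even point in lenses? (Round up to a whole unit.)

32,177 lenses

Contribution margin per unit = £79.01 − £38.39 = £40.62.
Break-even volume = fixed costs ÷ CM per unit = £1,307,000 ÷ £40.62 = 32,176.27, so 32,177 lenses.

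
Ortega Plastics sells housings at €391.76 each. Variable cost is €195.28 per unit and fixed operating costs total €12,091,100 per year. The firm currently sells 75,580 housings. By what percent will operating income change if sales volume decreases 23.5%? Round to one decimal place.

-126.5%

At 75,580 units, contribution = 75,580 × €196.48 = €14,849,958.40.
Subtracting fixed costs: EBIT = €14,849,958.40 − €12,091,100 = €2,758,858.40.
Degree of operating leverage = €14,849,958.40 / €2,758,858.40 = 5.3826.
%ΔEBIT = DOL × %ΔSales = 5.3826 × -23.5% = -126.5%.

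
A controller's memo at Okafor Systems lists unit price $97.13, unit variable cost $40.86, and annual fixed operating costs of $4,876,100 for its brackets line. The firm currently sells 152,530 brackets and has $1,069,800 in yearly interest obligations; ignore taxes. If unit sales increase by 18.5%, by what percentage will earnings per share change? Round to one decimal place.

+60.2%

At 152,530 units, contribution = 152,530 × $56.27 = $8,582,863.10.
EBIT = $8,582,863.10 − $4,876,100 = $3,706,763.10.
Interest = $1,069,800.00, so EBIT − I = $2,636,963.10.
Degree of combined leverage = contribution ÷ (EBIT − I) = $8,582,863.10 ÷ $2,636,963.10 = 3.2548.
EPS therefore changes by 3.2548 × (+18.5%) = +60.2%.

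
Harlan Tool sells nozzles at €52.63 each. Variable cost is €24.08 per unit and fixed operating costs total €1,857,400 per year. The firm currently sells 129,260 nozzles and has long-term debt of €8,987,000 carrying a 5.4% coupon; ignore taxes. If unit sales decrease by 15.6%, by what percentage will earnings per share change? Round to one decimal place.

-42.7%

Total contribution margin = 129,260 × €28.55 = €3,690,373.00.
Operating income = contribution − fixed costs = €3,690,373.00 − €1,857,400 = €1,832,973.00.
Interest = €485,298.00, so EBIT − I = €1,347,675.00.
DCL = total CM / (EBIT − I) = €3,690,373.00 / €1,347,675.00 = 2.7383.
%ΔEPS = DCL × %ΔSales = 2.7383 × -15.6% = -42.7%.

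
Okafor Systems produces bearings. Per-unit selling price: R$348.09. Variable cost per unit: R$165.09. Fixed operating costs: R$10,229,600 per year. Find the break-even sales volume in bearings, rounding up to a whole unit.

Each unit contributes R$348.09 − R$165.09 = R$183.00.
Units to break even: R$10,229,600 ÷ R$183.00 = 55,899.45, rounded up to 55,900.

55,900 bearings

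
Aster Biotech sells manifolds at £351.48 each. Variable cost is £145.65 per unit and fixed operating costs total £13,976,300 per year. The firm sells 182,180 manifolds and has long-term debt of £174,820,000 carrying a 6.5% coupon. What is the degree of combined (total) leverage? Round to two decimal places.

3.08

Contribution at this volume is 182,180 × £205.83 = £37,498,109.40.
Subtracting fixed costs: EBIT = £37,498,109.40 − £13,976,300 = £23,521,809.40. Interest = £11,363,300.00, so EBIT − I = £12,158,509.40.
Degree of total leverage = total CM / (EBIT − interest) = £37,498,109.40 / £12,158,509.40 = 3.0841.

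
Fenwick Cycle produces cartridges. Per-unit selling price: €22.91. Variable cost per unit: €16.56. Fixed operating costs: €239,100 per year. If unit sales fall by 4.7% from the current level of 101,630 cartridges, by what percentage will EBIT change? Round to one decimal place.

Contribution at this volume is 101,630 × €6.35 = €645,350.50.
EBIT = €645,350.50 − €239,100 = €406,250.50.
So DOL = total CM / EBIT = €645,350.50 / €406,250.50 = 1.5886.
Operating income changes by 1.5886 × -4.7% = -7.5%.

-7.5%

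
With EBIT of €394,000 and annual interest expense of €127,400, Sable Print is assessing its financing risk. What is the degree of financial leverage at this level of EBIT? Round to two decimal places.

Interest = €127,400.00.
Degree of financial leverage = EBIT / (EBIT − interest) = €394,000 / €266,600.00 = 1.4779.

1.48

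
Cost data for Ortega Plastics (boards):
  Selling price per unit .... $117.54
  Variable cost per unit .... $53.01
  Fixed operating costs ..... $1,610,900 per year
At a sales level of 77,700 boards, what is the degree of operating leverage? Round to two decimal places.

1.47

Total contribution margin = 77,700 × $64.53 = $5,013,981.00.
Operating income = contribution − fixed costs = $5,013,981.00 − $1,610,900 = $3,403,081.00.
DOL = contribution ÷ EBIT = $5,013,981.00 ÷ $3,403,081.00 = 1.4734.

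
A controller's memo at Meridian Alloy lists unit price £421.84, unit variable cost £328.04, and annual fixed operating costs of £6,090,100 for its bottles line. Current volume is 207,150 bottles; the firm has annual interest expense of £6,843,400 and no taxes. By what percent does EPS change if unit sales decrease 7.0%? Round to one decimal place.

-20.9%

Contribution at this volume is 207,150 × £93.80 = £19,430,670.00.
Operating income = contribution − fixed costs = £19,430,670.00 − £6,090,100 = £13,340,570.00.
Interest = £6,843,400.00, so EBIT − I = £6,497,170.00.
Degree of combined leverage = contribution ÷ (EBIT − I) = £19,430,670.00 ÷ £6,497,170.00 = 2.9906.
EPS therefore changes by 2.9906 × (-7.0%) = -20.9%.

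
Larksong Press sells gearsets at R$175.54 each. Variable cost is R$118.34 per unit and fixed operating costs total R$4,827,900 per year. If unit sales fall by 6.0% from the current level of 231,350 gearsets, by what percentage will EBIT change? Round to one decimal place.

-9.4%

Total contribution margin = 231,350 × R$57.20 = R$13,233,220.00.
Subtracting fixed costs: EBIT = R$13,233,220.00 − R$4,827,900 = R$8,405,320.00.
Degree of operating leverage = R$13,233,220.00 / R$8,405,320.00 = 1.5744.
%ΔEBIT = DOL × %ΔSales = 1.5744 × -6.0% = -9.4%.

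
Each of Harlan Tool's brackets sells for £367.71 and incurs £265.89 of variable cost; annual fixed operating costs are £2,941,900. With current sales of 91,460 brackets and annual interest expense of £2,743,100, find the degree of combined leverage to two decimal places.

Contribution at this volume is 91,460 × £101.82 = £9,312,457.20.
Operating income = contribution − fixed costs = £9,312,457.20 − £2,941,900 = £6,370,557.20. Interest = £2,743,100.00, so EBIT − I = £3,627,457.20.
Degree of total leverage = total CM / (EBIT − interest) = £9,312,457.20 / £3,627,457.20 = 2.5672.

2.57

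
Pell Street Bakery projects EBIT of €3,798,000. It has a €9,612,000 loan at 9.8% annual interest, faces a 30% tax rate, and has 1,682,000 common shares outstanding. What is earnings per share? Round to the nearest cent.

Interest = €941,976.00, so EBT = €3,798,000 − €941,976.00 = €2,856,024.00.
Net income = €2,856,024.00 × (1 − 0.30) = €1,999,216.80.
Per share: €1,999,216.80 / 1,682,000 shares = €1.19.

€1.19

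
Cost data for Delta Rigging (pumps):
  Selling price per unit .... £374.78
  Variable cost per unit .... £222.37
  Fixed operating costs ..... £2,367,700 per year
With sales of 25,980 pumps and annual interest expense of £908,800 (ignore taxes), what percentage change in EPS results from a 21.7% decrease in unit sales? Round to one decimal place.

Total contribution margin = 25,980 × £152.41 = £3,959,611.80.
Operating income = contribution − fixed costs = £3,959,611.80 − £2,367,700 = £1,591,911.80.
After interest of £908,800.00, pre-tax earnings = £683,111.80.
Degree of combined leverage = contribution ÷ (EBIT − I) = £3,959,611.80 ÷ £683,111.80 = 5.7964.
EPS therefore changes by 5.7964 × (-21.7%) = -125.8%.

-125.8%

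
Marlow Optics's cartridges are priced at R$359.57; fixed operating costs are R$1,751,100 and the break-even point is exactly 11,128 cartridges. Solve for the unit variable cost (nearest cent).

R$202.21

Contribution per unit must be FC / Q = R$1,751,100 / 11,128 = R$157.3598.
Hence VC = price − CM = R$359.57 − R$157.3598 = R$202.21.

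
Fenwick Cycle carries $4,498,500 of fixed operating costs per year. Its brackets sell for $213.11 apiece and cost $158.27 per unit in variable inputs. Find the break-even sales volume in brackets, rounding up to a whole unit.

Unit CM = price − variable cost = $213.11 − $158.27 = $54.84.
Units to break even: $4,498,500 ÷ $54.84 = 82,029.54, rounded up to 82,030.

82,030 brackets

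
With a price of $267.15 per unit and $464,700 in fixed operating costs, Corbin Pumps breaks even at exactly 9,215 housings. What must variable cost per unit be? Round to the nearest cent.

$216.72

At break-even, FC = Q × (P − VC), so P − VC = $464,700 ÷ 9,215 = $50.4286.
Hence VC = price − CM = $267.15 − $50.4286 = $216.72.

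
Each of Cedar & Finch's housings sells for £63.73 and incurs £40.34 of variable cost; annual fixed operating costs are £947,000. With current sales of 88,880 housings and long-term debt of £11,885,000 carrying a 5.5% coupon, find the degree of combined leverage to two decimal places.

4.35

At 88,880 units, contribution = 88,880 × £23.39 = £2,078,903.20.
Subtracting fixed costs: EBIT = £2,078,903.20 − £947,000 = £1,131,903.20. Interest = £653,675.00, so EBIT − I = £478,228.20.
Degree of total leverage = total CM / (EBIT − interest) = £2,078,903.20 / £478,228.20 = 4.3471.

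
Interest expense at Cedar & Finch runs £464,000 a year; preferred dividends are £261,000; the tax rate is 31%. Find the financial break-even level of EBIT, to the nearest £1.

Preferred dividends are paid after tax, so their pre-tax equivalent is £261,000 ÷ (1 − 0.31) = £378,260.87.
EPS = 0 when EBIT covers interest plus the pre-tax preferred burden: £464,000 + £378,260.87 = £842,260.87.

£842,261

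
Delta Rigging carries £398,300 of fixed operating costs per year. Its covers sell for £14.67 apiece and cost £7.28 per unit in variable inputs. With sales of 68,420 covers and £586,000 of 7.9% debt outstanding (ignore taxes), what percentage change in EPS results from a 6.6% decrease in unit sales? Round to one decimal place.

-54.7%

Total contribution margin = 68,420 × £7.39 = £505,623.80.
EBIT = £505,623.80 − £398,300 = £107,323.80.
After interest of £46,294.00, pre-tax earnings = £61,029.80.
Degree of combined leverage = contribution ÷ (EBIT − I) = £505,623.80 ÷ £61,029.80 = 8.2849.
%ΔEPS = DCL × %ΔSales = 8.2849 × -6.6% = -54.7%.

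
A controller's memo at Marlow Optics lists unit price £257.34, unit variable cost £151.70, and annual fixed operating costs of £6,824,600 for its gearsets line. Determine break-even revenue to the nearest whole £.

Contribution margin per unit = £257.34 − £151.70 = £105.64, a CM ratio of £105.64 ÷ £257.34 = 0.4105.
Break-even revenue = fixed costs × price ÷ CM = £6,824,600 × £257.34 ÷ £105.64 = £16,624,788.

£16,624,788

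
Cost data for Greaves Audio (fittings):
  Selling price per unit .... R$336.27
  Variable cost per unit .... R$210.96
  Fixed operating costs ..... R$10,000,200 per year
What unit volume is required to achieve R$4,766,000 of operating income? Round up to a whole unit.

Contribution margin per unit = R$336.27 − R$210.96 = R$125.31.
Required volume = (fixed costs + target profit) ÷ CM = (R$10,000,200 + R$4,766,000) ÷ R$125.31 = 117,837.36, so 117,838 fittings.

117,838 fittings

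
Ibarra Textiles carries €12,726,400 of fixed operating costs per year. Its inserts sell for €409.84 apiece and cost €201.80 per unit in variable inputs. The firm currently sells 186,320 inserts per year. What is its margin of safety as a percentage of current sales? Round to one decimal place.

67.2%

Each unit contributes €409.84 − €201.80 = €208.04. Break-even units = €12,726,400 ÷ €208.04 = 61,172.85; break-even revenue = 61,172.85 × €409.84 = €25,071,081.41.
Actual sales revenue = 186,320 × €409.84 = €76,361,388.80.
Margin of safety = (€76,361,388.80 − €25,071,081.41) ÷ €76,361,388.80 = 67.2%.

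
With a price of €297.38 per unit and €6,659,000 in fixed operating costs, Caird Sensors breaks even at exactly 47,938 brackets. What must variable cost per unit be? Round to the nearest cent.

At break-even, FC = Q × (P − VC), so P − VC = €6,659,000 ÷ 47,938 = €138.9086.
Variable cost per unit = €297.38 − €138.9086 = €158.47.

€158.47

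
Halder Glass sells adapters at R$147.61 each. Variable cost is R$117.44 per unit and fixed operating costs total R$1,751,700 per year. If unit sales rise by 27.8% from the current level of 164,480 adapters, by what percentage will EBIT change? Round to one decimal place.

At 164,480 units, contribution = 164,480 × R$30.17 = R$4,962,361.60.
Subtracting fixed costs: EBIT = R$4,962,361.60 − R$1,751,700 = R$3,210,661.60.
DOL = contribution ÷ EBIT = R$4,962,361.60 ÷ R$3,210,661.60 = 1.5456.
So EBIT moves 1.5456 × (+27.8%) = +43.0%.

+43.0%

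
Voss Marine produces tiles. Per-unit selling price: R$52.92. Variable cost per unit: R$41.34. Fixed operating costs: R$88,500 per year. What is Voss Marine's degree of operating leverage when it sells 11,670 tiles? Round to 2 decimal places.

2.90

Contribution at this volume is 11,670 × R$11.58 = R$135,138.60.
Subtracting fixed costs: EBIT = R$135,138.60 − R$88,500 = R$46,638.60.
So DOL = total CM / EBIT = R$135,138.60 / R$46,638.60 = 2.8976.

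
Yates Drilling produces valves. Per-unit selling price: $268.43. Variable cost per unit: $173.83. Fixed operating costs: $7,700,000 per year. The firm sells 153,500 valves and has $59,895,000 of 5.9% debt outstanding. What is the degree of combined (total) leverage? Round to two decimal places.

At 153,500 units, contribution = 153,500 × $94.60 = $14,521,100.00.
EBIT = $14,521,100.00 − $7,700,000 = $6,821,100.00. Interest = $3,533,805.00.
DOL = $14,521,100.00 ÷ $6,821,100.00 = 2.1289; DFL = $6,821,100.00 ÷ $3,287,295.00 = 2.0750.
DCL = DOL × DFL = 2.1289 × 2.0750 = 4.4175.

4.42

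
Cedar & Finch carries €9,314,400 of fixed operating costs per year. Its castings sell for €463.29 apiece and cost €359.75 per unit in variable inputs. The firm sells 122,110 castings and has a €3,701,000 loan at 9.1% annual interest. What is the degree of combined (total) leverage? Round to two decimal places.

4.23

At 122,110 units, contribution = 122,110 × €103.54 = €12,643,269.40.
EBIT = €12,643,269.40 − €9,314,400 = €3,328,869.40. Interest = €336,791.00, so EBIT − I = €2,992,078.40.
DCL = contribution ÷ (EBIT − I) = €12,643,269.40 ÷ €2,992,078.40 = 4.2256.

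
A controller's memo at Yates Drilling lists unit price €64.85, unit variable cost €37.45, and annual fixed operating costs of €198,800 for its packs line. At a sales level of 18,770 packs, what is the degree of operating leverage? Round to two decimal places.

Contribution at this volume is 18,770 × €27.40 = €514,298.00.
Operating income = contribution − fixed costs = €514,298.00 − €198,800 = €315,498.00.
DOL = contribution ÷ EBIT = €514,298.00 ÷ €315,498.00 = 1.6301.

1.63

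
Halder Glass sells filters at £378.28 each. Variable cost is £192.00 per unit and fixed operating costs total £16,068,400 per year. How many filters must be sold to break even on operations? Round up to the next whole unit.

Contribution margin per unit = £378.28 − £192.00 = £186.28.
Units to break even: £16,068,400 ÷ £186.28 = 86,259.39, rounded up to 86,260.

86,260 filters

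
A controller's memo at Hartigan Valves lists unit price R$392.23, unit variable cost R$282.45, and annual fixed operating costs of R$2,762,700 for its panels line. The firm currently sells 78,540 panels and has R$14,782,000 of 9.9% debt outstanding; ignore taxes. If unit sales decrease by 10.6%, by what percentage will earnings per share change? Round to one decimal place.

-20.8%

At 78,540 units, contribution = 78,540 × R$109.78 = R$8,622,121.20.
Subtracting fixed costs: EBIT = R$8,622,121.20 − R$2,762,700 = R$5,859,421.20.
Interest = R$1,463,418.00, so EBIT − I = R$4,396,003.20.
Degree of combined leverage = contribution ÷ (EBIT − I) = R$8,622,121.20 ÷ R$4,396,003.20 = 1.9614.
EPS therefore changes by 1.9614 × (-10.6%) = -20.8%.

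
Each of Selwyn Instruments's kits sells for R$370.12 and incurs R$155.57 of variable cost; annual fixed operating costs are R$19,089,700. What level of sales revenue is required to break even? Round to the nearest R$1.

R$32,931,623

CM per unit = R$370.12 − R$155.57 = R$214.55; CM ratio = R$214.55 / R$370.12 = 0.5797.
Break-even revenue = fixed costs × price ÷ CM = R$19,089,700 × R$370.12 ÷ R$214.55 = R$32,931,623.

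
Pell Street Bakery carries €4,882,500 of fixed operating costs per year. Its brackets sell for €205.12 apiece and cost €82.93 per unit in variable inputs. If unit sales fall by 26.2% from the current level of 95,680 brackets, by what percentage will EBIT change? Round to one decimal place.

-45.0%

Contribution at this volume is 95,680 × €122.19 = €11,691,139.20.
EBIT = €11,691,139.20 − €4,882,500 = €6,808,639.20.
So DOL = total CM / EBIT = €11,691,139.20 / €6,808,639.20 = 1.7171.
So EBIT moves 1.7171 × (-26.2%) = -45.0%.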